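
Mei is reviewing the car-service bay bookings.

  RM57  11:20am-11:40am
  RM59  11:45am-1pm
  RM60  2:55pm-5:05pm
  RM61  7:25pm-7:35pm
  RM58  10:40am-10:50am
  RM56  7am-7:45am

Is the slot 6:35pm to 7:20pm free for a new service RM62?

RM56: ends 7:45am at or before RM62 starts 6:35pm → clear.
RM58: ends 10:50am at or before RM62 starts 6:35pm → clear.
RM57: ends 11:40am at or before RM62 starts 6:35pm → clear.
RM59: ends 1pm at or before RM62 starts 6:35pm → clear.
RM60: ends 5:05pm at or before RM62 starts 6:35pm → clear.
RM61: starts 7:25pm at or after RM62 ends 7:20pm → clear.

Yes — the slot is free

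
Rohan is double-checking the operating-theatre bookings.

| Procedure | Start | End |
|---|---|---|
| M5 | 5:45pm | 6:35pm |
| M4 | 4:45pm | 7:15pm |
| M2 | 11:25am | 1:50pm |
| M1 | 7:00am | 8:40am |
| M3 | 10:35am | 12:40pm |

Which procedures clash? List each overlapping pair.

Sorted by start: M1, M3, M2, M4, M5.
M3 starts after M1 ends, so nothing later overlaps M1 either.
M2 starts before M3 ends → M3 and M2 overlap.
M4 starts after M3 ends, so nothing later overlaps M3 either.
M4 starts after M2 ends, so nothing later overlaps M2 either.
M5 starts before M4 ends → M4 and M5 overlap.

M2 & M3, M4 & M5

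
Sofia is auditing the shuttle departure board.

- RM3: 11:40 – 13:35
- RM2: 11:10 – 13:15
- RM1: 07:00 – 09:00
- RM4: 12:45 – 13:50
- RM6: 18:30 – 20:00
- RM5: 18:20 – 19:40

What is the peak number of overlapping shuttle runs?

3

Walk through starts and ends in time order (an end at T is processed before a start at T):
07:00 start RM1 → 1
09:00 end RM1 → 0
11:10 start RM2 → 1
11:40 start RM3 → 2
12:45 start RM4 → 3
13:15 end RM2 → 2
13:35 end RM3 → 1
13:50 end RM4 → 0
18:20 start RM5 → 1
18:30 start RM6 → 2
19:40 end RM5 → 1
20:00 end RM6 → 0
Peak is 3, at 12:45 (RM2, RM3, RM4).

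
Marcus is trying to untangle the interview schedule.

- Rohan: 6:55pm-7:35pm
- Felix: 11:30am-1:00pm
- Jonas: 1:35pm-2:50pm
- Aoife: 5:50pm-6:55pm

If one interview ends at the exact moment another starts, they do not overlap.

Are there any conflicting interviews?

No

Sorted by start: Felix, Jonas, Aoife, Rohan.
Jonas starts after Felix ends — done with Felix.
Aoife starts after Jonas ends — done with Jonas.
Rohan starts exactly when Aoife ends (back-to-back, no overlap).
Every pair is clear; the schedule has no overlaps.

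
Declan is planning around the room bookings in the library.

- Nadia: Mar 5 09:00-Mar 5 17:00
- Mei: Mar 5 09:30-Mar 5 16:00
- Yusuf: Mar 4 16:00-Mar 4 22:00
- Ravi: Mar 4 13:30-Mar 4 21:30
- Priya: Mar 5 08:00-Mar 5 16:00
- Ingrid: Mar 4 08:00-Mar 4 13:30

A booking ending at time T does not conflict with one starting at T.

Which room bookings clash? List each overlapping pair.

Sorted by start: Ingrid, Ravi, Yusuf, Priya, Nadia, Mei.
Ravi starts exactly when Ingrid ends (back-to-back, no overlap) — done with Ingrid.
Yusuf starts before Ravi ends → Ravi and Yusuf overlap.
Priya starts after Ravi ends — done with Ravi.
Priya starts after Yusuf ends — done with Yusuf.
Nadia starts before Priya ends → Priya and Nadia overlap.
Mei starts before Priya ends → Priya and Mei overlap.
Mei starts before Nadia ends → Nadia and Mei overlap.

Mei & Nadia, Mei & Priya, Nadia & Priya, Ravi & Yusuf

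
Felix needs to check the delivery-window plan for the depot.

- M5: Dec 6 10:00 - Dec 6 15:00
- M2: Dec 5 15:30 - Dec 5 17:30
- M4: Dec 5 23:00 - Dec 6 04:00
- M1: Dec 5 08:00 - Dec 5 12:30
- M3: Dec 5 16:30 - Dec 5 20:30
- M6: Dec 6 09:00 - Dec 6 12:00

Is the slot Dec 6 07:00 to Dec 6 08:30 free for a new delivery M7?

M1: ends Dec 5 12:30 at or before M7 starts Dec 6 07:00 → clear.
M2: ends Dec 5 17:30 at or before M7 starts Dec 6 07:00 → clear.
M3: ends Dec 5 20:30 at or before M7 starts Dec 6 07:00 → clear.
M4: ends Dec 6 04:00 at or before M7 starts Dec 6 07:00 → clear.
M6: starts Dec 6 09:00 at or after M7 ends Dec 6 08:30 → clear.
M5: starts Dec 6 10:00 at or after M7 ends Dec 6 08:30 → clear.

Yes — the slot is free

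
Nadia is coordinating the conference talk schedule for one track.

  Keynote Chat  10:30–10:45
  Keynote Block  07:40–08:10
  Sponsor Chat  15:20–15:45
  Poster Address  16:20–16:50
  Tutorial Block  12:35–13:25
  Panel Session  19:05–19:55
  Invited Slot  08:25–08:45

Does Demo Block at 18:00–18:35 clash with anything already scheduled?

No — it doesn't clash with anything

Keynote Block: ends 08:10 at or before Demo Block starts 18:00 → clear.
Invited Slot: ends 08:45 at or before Demo Block starts 18:00 → clear.
Keynote Chat: ends 10:45 at or before Demo Block starts 18:00 → clear.
Tutorial Block: ends 13:25 at or before Demo Block starts 18:00 → clear.
Sponsor Chat: ends 15:45 at or before Demo Block starts 18:00 → clear.
Poster Address: ends 16:50 at or before Demo Block starts 18:00 → clear.
Panel Session: starts 19:05 at or after Demo Block ends 18:35 → clear.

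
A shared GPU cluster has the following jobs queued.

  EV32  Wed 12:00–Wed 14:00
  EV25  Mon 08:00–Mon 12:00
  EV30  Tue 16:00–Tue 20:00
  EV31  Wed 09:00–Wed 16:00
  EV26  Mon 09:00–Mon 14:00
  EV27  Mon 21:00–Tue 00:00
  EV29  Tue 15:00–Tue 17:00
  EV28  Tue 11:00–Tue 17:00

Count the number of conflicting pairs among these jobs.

5

Two intervals overlap when each starts before the other ends.
Sorted by start: EV25, EV26, EV27, EV28, EV29, EV30, EV31, EV32.
EV26 starts before EV25 ends → EV25 and EV26 overlap.
EV27 starts after EV25 ends; EV25 is clear from here.
EV27 starts after EV26 ends; EV26 is clear from here.
EV28 starts after EV27 ends; EV27 is clear from here.
EV29 starts before EV28 ends → EV28 and EV29 overlap.
EV30 starts before EV28 ends → EV28 and EV30 overlap.
EV31 starts after EV28 ends; EV28 is clear from here.
EV30 starts before EV29 ends → EV29 and EV30 overlap.
EV31 starts after EV29 ends; EV29 is clear from here.
EV31 starts after EV30 ends; EV30 is clear from here.
EV32 starts before EV31 ends → EV31 and EV32 overlap.
Overlapping pairs: EV25 & EV26, EV28 & EV29, EV28 & EV30, EV29 & EV30, EV31 & EV32 — 5 in total.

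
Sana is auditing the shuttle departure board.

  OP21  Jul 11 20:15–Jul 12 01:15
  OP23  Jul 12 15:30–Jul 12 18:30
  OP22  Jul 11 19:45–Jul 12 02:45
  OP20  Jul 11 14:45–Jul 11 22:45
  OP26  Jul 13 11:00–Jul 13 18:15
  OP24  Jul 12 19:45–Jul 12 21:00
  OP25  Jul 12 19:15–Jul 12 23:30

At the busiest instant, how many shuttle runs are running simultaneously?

Sweep the timeline, counting +1 at each start and −1 at each end (ends before starts at a tie):
Jul 11 14:45 start OP20 → 1
Jul 11 19:45 start OP22 → 2
Jul 11 20:15 start OP21 → 3
Jul 11 22:45 end OP20 → 2
Jul 12 01:15 end OP21 → 1
Jul 12 02:45 end OP22 → 0
Jul 12 15:30 start OP23 → 1
Jul 12 18:30 end OP23 → 0
Jul 12 19:15 start OP25 → 1
Jul 12 19:45 start OP24 → 2
Jul 12 21:00 end OP24 → 1
Jul 12 23:30 end OP25 → 0
Jul 13 11:00 start OP26 → 1
Jul 13 18:15 end OP26 → 0
Peak is 3, at Jul 11 20:15 (OP20, OP21, OP22).

3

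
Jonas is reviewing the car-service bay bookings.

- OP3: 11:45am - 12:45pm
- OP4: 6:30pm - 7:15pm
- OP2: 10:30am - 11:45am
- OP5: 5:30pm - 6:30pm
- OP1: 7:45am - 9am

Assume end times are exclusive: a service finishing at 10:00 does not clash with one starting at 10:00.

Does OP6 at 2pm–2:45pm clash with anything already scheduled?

No — it doesn't clash with anything

OP1: ends 9am at or before OP6 starts 2pm → clear.
OP2: ends 11:45am at or before OP6 starts 2pm → clear.
OP3: ends 12:45pm at or before OP6 starts 2pm → clear.
OP5: starts 5:30pm at or after OP6 ends 2:45pm → clear.
OP4: starts 6:30pm at or after OP6 ends 2:45pm → clear.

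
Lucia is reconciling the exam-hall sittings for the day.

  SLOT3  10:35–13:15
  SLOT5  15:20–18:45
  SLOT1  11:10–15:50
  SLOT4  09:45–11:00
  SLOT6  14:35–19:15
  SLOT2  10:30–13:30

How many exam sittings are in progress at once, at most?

Walk through starts and ends in time order (an end at T is processed before a start at T):
09:45 start SLOT4 → 1
10:30 start SLOT2 → 2
10:35 start SLOT3 → 3
11:00 end SLOT4 → 2
11:10 start SLOT1 → 3
13:15 end SLOT3 → 2
13:30 end SLOT2 → 1
14:35 start SLOT6 → 2
15:20 start SLOT5 → 3
15:50 end SLOT1 → 2
18:45 end SLOT5 → 1
19:15 end SLOT6 → 0
Peak is 3, at 10:35 (SLOT2, SLOT3, SLOT4).

3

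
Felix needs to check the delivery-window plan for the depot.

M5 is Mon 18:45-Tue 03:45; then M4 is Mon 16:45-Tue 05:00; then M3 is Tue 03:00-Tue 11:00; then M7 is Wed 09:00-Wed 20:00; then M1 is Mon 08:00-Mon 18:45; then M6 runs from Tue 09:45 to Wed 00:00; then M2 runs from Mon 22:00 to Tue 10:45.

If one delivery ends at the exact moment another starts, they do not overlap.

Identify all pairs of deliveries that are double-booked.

Sorted by start: M1, M4, M5, M2, M3, M6, M7.
M4 starts before M1 ends → M1 and M4 overlap.
M5 starts exactly when M1 ends (back-to-back, no overlap) — done with M1.
M5 starts before M4 ends → M4 and M5 overlap.
M2 starts before M4 ends → M4 and M2 overlap.
M3 starts before M4 ends → M4 and M3 overlap.
M6 starts after M4 ends — done with M4.
M2 starts before M5 ends → M5 and M2 overlap.
M3 starts before M5 ends → M5 and M3 overlap.
M6 starts after M5 ends — done with M5.
M3 starts before M2 ends → M2 and M3 overlap.
M6 starts before M2 ends → M2 and M6 overlap.
M7 starts after M2 ends.
M6 starts before M3 ends → M3 and M6 overlap.
M7 starts after M3 ends.
M7 starts after M6 ends.

M1 & M4, M2 & M3, M2 & M4, M2 & M5, M2 & M6, M3 & M4, M3 & M5, M3 & M6, M4 & M5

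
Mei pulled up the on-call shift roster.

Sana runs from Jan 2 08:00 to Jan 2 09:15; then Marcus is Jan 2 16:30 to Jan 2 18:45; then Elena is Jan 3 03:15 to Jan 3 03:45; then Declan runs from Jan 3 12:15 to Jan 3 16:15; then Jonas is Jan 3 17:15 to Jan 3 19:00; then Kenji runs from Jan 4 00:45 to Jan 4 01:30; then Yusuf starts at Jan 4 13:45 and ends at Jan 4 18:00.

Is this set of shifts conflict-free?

Two intervals overlap when each starts before the other ends.
Sorted by start: Sana, Marcus, Elena, Declan, Jonas, Kenji, Yusuf.
Marcus starts after Sana ends — done with Sana.
Elena starts after Marcus ends — done with Marcus.
Declan starts after Elena ends — done with Elena.
Jonas starts after Declan ends — done with Declan.
Kenji starts after Jonas ends — done with Jonas.
Yusuf starts after Kenji ends.
Every pair is clear; the schedule has no overlaps.

Yes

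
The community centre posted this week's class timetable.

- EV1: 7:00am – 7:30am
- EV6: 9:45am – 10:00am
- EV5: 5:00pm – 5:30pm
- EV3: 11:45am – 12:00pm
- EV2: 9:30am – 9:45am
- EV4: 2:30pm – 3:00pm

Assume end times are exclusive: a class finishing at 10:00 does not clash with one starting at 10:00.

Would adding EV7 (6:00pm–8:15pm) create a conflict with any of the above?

No — it doesn't clash with anything

EV1: ends 7:30am at or before EV7 starts 6:00pm → clear.
EV2: ends 9:45am at or before EV7 starts 6:00pm → clear.
EV6: ends 10:00am at or before EV7 starts 6:00pm → clear.
EV3: ends 12:00pm at or before EV7 starts 6:00pm → clear.
EV4: ends 3:00pm at or before EV7 starts 6:00pm → clear.
EV5: ends 5:30pm at or before EV7 starts 6:00pm → clear.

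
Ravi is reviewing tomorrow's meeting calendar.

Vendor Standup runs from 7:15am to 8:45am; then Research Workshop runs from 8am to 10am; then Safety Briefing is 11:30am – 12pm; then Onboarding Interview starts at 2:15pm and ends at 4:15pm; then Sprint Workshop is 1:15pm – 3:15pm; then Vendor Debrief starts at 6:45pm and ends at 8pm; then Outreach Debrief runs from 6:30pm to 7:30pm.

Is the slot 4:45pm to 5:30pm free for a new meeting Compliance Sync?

Yes — the slot is free

Vendor Standup: ends 8:45am at or before Compliance Sync starts 4:45pm → clear.
Research Workshop: ends 10am at or before Compliance Sync starts 4:45pm → clear.
Safety Briefing: ends 12pm at or before Compliance Sync starts 4:45pm → clear.
Sprint Workshop: ends 3:15pm at or before Compliance Sync starts 4:45pm → clear.
Onboarding Interview: ends 4:15pm at or before Compliance Sync starts 4:45pm → clear.
Outreach Debrief: starts 6:30pm at or after Compliance Sync ends 5:30pm → clear.
Vendor Debrief: starts 6:45pm at or after Compliance Sync ends 5:30pm → clear.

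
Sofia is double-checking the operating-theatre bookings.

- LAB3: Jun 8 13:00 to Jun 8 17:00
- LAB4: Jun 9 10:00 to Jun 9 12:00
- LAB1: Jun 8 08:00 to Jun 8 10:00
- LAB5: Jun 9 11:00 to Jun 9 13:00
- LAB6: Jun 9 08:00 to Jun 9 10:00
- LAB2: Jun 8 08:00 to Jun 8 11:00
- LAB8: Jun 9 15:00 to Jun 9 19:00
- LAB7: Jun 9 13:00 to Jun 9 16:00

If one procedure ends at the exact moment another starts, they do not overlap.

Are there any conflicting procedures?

Sorted by start: LAB1, LAB2, LAB3, LAB6, LAB4, LAB5, LAB7, LAB8.
LAB2 starts before LAB1 ends → LAB1 and LAB2 overlap.
That's a conflict, so the schedule is not conflict-free.

Yes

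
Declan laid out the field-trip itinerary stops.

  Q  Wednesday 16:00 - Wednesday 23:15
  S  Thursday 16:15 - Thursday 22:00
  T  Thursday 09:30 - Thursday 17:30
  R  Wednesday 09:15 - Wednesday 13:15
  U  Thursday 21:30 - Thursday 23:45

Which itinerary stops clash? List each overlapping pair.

S & T, S & U

Two intervals overlap when each starts before the other ends.
Sorted by start: R, Q, T, S, U.
Q starts after R ends, so nothing later overlaps R either.
T starts after Q ends, so nothing later overlaps Q either.
S starts before T ends → T and S overlap.
U starts after T ends.
U starts before S ends → S and U overlap.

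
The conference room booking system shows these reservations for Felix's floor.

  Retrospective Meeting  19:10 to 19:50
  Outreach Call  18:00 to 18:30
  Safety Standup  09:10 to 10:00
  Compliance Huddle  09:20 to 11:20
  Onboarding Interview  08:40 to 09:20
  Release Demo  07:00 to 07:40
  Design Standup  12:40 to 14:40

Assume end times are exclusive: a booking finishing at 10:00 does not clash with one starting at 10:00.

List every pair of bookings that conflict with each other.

Check each pair: they overlap iff neither finishes before the other starts.
Sorted by start: Release Demo, Onboarding Interview, Safety Standup, Compliance Huddle, Design Standup, Outreach Call, Retrospective Meeting.
Onboarding Interview starts after Release Demo ends; Release Demo is clear from here.
Safety Standup starts before Onboarding Interview ends → Onboarding Interview and Safety Standup overlap.
Compliance Huddle starts exactly when Onboarding Interview ends (back-to-back, no overlap); Onboarding Interview is clear from here.
Compliance Huddle starts before Safety Standup ends → Safety Standup and Compliance Huddle overlap.
Design Standup starts after Safety Standup ends; Safety Standup is clear from here.
Design Standup starts after Compliance Huddle ends; Compliance Huddle is clear from here.
Outreach Call starts after Design Standup ends; Design Standup is clear from here.
Retrospective Meeting starts after Outreach Call ends.

Compliance Huddle & Safety Standup, Onboarding Interview & Safety Standup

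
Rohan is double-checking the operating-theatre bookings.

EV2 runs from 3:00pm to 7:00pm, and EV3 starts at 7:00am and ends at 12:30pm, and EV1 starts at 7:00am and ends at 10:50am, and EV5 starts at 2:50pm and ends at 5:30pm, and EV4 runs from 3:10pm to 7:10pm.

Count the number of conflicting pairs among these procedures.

Sorted by start: EV1, EV3, EV5, EV2, EV4.
EV3 starts before EV1 ends → EV1 and EV3 overlap.
EV5 starts after EV1 ends, so EV1 has no further overlaps.
EV5 starts after EV3 ends, so EV3 has no further overlaps.
EV2 starts before EV5 ends → EV5 and EV2 overlap.
EV4 starts before EV5 ends → EV5 and EV4 overlap.
EV4 starts before EV2 ends → EV2 and EV4 overlap.
Overlapping pairs: EV1 & EV3, EV2 & EV4, EV2 & EV5, EV4 & EV5 — 4 in total.

4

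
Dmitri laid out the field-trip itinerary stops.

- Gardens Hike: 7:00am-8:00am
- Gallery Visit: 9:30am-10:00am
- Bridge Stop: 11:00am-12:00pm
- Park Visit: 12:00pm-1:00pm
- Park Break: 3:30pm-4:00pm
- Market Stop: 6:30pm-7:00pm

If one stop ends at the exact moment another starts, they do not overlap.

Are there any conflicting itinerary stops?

No

Check each pair: they overlap iff neither finishes before the other starts.
Sorted by start: Gardens Hike, Gallery Visit, Bridge Stop, Park Visit, Park Break, Market Stop.
Gallery Visit starts after Gardens Hike ends, so Gardens Hike has no further overlaps.
Bridge Stop starts after Gallery Visit ends, so Gallery Visit has no further overlaps.
Park Visit starts exactly when Bridge Stop ends (back-to-back, no overlap), so Bridge Stop has no further overlaps.
Park Break starts after Park Visit ends, so Park Visit has no further overlaps.
Market Stop starts after Park Break ends.
Every pair is clear; the schedule has no overlaps.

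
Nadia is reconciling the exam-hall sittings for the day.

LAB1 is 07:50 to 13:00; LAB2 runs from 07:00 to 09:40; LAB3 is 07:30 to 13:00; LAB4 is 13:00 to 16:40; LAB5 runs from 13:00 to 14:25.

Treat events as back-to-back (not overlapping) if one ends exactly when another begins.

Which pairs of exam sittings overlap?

Sorted by start: LAB2, LAB3, LAB1, LAB4, LAB5.
LAB3 starts before LAB2 ends → LAB2 and LAB3 overlap.
LAB1 starts before LAB2 ends → LAB2 and LAB1 overlap.
LAB4 starts after LAB2 ends, so LAB2 has no further overlaps.
LAB1 starts before LAB3 ends → LAB3 and LAB1 overlap.
LAB4 starts exactly when LAB3 ends (back-to-back, no overlap), so LAB3 has no further overlaps.
LAB4 starts exactly when LAB1 ends (back-to-back, no overlap), so LAB1 has no further overlaps.
LAB5 starts before LAB4 ends → LAB4 and LAB5 overlap.

LAB1 & LAB2, LAB1 & LAB3, LAB2 & LAB3, LAB4 & LAB5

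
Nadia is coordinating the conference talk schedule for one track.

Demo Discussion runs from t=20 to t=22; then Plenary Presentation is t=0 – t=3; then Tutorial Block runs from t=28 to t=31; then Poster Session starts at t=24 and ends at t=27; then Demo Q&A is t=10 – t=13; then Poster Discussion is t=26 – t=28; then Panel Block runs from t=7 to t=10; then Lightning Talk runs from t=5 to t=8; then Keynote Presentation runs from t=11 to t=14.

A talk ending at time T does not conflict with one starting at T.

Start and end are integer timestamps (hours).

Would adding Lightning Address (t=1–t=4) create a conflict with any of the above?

Plenary Presentation: starts t=0 before Lightning Address ends t=4, and ends t=3 after Lightning Address starts t=1 → overlap.
Lightning Talk: starts t=5 at or after Lightning Address ends t=4 → clear.
Panel Block: starts t=7 at or after Lightning Address ends t=4 → clear.
Demo Q&A: starts t=10 at or after Lightning Address ends t=4 → clear.
Keynote Presentation: starts t=11 at or after Lightning Address ends t=4 → clear.
Demo Discussion: starts t=20 at or after Lightning Address ends t=4 → clear.
Poster Session: starts t=24 at or after Lightning Address ends t=4 → clear.
Poster Discussion: starts t=26 at or after Lightning Address ends t=4 → clear.
Tutorial Block: starts t=28 at or after Lightning Address ends t=4 → clear.
Lightning Address overlaps Plenary Presentation.

Yes — it overlaps Plenary Presentation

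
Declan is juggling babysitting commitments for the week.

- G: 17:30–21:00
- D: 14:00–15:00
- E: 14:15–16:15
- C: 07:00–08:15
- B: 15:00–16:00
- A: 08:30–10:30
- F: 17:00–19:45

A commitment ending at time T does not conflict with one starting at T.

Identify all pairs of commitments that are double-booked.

B & E, D & E, F & G

Sorted by start: C, A, D, E, B, F, G.
A starts after C ends, so C has no further overlaps.
D starts after A ends, so A has no further overlaps.
E starts before D ends → D and E overlap.
B starts exactly when D ends (back-to-back, no overlap), so D has no further overlaps.
B starts before E ends → E and B overlap.
F starts after E ends, so E has no further overlaps.
F starts after B ends, so B has no further overlaps.
G starts before F ends → F and G overlap.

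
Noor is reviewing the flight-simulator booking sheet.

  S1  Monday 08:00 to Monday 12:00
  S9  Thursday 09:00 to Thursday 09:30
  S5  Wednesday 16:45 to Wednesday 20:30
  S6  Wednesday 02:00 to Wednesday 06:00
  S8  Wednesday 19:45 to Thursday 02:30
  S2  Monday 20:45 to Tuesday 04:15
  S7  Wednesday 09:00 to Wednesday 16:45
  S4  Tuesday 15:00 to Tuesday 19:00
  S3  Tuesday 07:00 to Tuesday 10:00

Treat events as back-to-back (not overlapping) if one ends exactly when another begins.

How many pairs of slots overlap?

1

Sorted by start: S1, S2, S3, S4, S6, S7, S5, S8, S9.
S2 starts after S1 ends, so nothing later overlaps S1 either.
S3 starts after S2 ends, so nothing later overlaps S2 either.
S4 starts after S3 ends, so nothing later overlaps S3 either.
S6 starts after S4 ends, so nothing later overlaps S4 either.
S7 starts after S6 ends, so nothing later overlaps S6 either.
S5 starts exactly when S7 ends (back-to-back, no overlap), so nothing later overlaps S7 either.
S8 starts before S5 ends → S5 and S8 overlap.
S9 starts after S5 ends.
S9 starts after S8 ends.
Overlapping pairs: S5 & S8 — 1 in total.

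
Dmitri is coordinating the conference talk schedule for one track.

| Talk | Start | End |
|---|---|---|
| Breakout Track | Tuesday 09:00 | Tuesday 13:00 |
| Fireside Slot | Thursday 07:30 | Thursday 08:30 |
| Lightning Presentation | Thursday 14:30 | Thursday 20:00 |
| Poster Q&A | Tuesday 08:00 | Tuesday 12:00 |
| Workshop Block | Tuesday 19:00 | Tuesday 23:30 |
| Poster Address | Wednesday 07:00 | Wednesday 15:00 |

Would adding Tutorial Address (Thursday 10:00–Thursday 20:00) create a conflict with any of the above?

Yes — it overlaps Lightning Presentation

Poster Q&A: ends Tuesday 12:00 at or before Tutorial Address starts Thursday 10:00 → clear.
Breakout Track: ends Tuesday 13:00 at or before Tutorial Address starts Thursday 10:00 → clear.
Workshop Block: ends Tuesday 23:30 at or before Tutorial Address starts Thursday 10:00 → clear.
Poster Address: ends Wednesday 15:00 at or before Tutorial Address starts Thursday 10:00 → clear.
Fireside Slot: ends Thursday 08:30 at or before Tutorial Address starts Thursday 10:00 → clear.
Lightning Presentation: starts Thursday 14:30 before Tutorial Address ends Thursday 20:00, and ends Thursday 20:00 after Tutorial Address starts Thursday 10:00 → overlap.
Tutorial Address overlaps Lightning Presentation.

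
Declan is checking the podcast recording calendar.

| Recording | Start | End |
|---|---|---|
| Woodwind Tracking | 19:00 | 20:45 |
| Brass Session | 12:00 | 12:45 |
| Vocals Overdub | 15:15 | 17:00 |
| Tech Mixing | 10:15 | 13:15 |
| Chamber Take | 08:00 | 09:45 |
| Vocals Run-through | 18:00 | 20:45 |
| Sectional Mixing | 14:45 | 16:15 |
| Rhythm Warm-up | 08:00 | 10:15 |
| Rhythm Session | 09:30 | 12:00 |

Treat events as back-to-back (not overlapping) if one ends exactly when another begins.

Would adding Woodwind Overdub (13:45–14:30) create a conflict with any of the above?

No — it doesn't clash with anything

Chamber Take: ends 09:45 at or before Woodwind Overdub starts 13:45 → clear.
Rhythm Warm-up: ends 10:15 at or before Woodwind Overdub starts 13:45 → clear.
Rhythm Session: ends 12:00 at or before Woodwind Overdub starts 13:45 → clear.
Tech Mixing: ends 13:15 at or before Woodwind Overdub starts 13:45 → clear.
Brass Session: ends 12:45 at or before Woodwind Overdub starts 13:45 → clear.
Sectional Mixing: starts 14:45 at or after Woodwind Overdub ends 14:30 → clear.
Vocals Overdub: starts 15:15 at or after Woodwind Overdub ends 14:30 → clear.
Vocals Run-through: starts 18:00 at or after Woodwind Overdub ends 14:30 → clear.
Woodwind Tracking: starts 19:00 at or after Woodwind Overdub ends 14:30 → clear.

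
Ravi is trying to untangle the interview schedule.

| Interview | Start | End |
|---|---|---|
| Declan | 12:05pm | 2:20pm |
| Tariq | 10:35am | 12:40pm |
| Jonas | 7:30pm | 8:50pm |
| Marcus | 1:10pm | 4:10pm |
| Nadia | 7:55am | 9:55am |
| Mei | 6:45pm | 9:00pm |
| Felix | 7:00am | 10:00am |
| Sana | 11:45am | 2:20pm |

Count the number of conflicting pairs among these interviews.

7

Sorted by start: Felix, Nadia, Tariq, Sana, Declan, Marcus, Mei, Jonas.
Nadia starts before Felix ends → Felix and Nadia overlap.
Tariq starts after Felix ends, so Felix has no further overlaps.
Tariq starts after Nadia ends, so Nadia has no further overlaps.
Sana starts before Tariq ends → Tariq and Sana overlap.
Declan starts before Tariq ends → Tariq and Declan overlap.
Marcus starts after Tariq ends, so Tariq has no further overlaps.
Declan starts before Sana ends → Sana and Declan overlap.
Marcus starts before Sana ends → Sana and Marcus overlap.
Mei starts after Sana ends, so Sana has no further overlaps.
Marcus starts before Declan ends → Declan and Marcus overlap.
Mei starts after Declan ends, so Declan has no further overlaps.
Mei starts after Marcus ends, so Marcus has no further overlaps.
Jonas starts before Mei ends → Mei and Jonas overlap.
Overlapping pairs: Declan & Marcus, Declan & Sana, Declan & Tariq, Felix & Nadia, Jonas & Mei, Marcus & Sana, Sana & Tariq — 7 in total.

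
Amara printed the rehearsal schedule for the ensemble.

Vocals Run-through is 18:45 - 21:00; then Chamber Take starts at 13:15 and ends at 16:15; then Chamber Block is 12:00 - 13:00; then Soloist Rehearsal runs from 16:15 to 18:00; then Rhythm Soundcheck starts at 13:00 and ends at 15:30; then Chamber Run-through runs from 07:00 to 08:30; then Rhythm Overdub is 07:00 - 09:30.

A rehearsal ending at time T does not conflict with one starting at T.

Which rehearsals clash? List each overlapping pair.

Chamber Run-through & Rhythm Overdub, Chamber Take & Rhythm Soundcheck

Sorted by start: Rhythm Overdub, Chamber Run-through, Chamber Block, Rhythm Soundcheck, Chamber Take, Soloist Rehearsal, Vocals Run-through.
Chamber Run-through starts before Rhythm Overdub ends → Rhythm Overdub and Chamber Run-through overlap.
Chamber Block starts after Rhythm Overdub ends, so nothing later overlaps Rhythm Overdub either.
Chamber Block starts after Chamber Run-through ends, so nothing later overlaps Chamber Run-through either.
Rhythm Soundcheck starts exactly when Chamber Block ends (back-to-back, no overlap), so nothing later overlaps Chamber Block either.
Chamber Take starts before Rhythm Soundcheck ends → Rhythm Soundcheck and Chamber Take overlap.
Soloist Rehearsal starts after Rhythm Soundcheck ends, so nothing later overlaps Rhythm Soundcheck either.
Soloist Rehearsal starts exactly when Chamber Take ends (back-to-back, no overlap), so nothing later overlaps Chamber Take either.
Vocals Run-through starts after Soloist Rehearsal ends.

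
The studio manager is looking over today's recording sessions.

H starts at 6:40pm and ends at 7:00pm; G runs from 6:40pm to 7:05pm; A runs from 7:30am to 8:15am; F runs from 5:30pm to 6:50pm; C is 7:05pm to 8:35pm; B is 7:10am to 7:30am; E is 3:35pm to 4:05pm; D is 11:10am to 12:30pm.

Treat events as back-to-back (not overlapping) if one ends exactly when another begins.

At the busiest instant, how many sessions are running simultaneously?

Walk through starts and ends in time order (an end at T is processed before a start at T):
7:10am start B → 1
7:30am end B → 0
7:30am start A → 1
8:15am end A → 0
11:10am start D → 1
12:30pm end D → 0
3:35pm start E → 1
4:05pm end E → 0
5:30pm start F → 1
6:40pm start G → 2
6:40pm start H → 3
6:50pm end F → 2
7:00pm end H → 1
7:05pm end G → 0
7:05pm start C → 1
8:35pm end C → 0
Peak is 3, at 6:40pm (F, G, H).

3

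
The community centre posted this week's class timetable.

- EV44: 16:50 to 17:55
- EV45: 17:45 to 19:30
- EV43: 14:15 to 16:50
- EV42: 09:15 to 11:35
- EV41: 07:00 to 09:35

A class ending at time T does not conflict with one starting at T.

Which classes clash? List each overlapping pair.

EV41 & EV42, EV44 & EV45

Two intervals overlap when each starts before the other ends.
Sorted by start: EV41, EV42, EV43, EV44, EV45.
EV42 starts before EV41 ends → EV41 and EV42 overlap.
EV43 starts after EV41 ends, so nothing later overlaps EV41 either.
EV43 starts after EV42 ends, so nothing later overlaps EV42 either.
EV44 starts exactly when EV43 ends (back-to-back, no overlap), so nothing later overlaps EV43 either.
EV45 starts before EV44 ends → EV44 and EV45 overlap.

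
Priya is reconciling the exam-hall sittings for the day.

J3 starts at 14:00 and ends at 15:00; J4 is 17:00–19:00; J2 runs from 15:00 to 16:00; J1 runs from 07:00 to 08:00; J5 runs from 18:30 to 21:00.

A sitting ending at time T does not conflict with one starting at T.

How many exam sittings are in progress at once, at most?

2

Sort all start/end points and keep a running count:
07:00 start J1 → 1
08:00 end J1 → 0
14:00 start J3 → 1
15:00 end J3 → 0
15:00 start J2 → 1
16:00 end J2 → 0
17:00 start J4 → 1
18:30 start J5 → 2
19:00 end J4 → 1
21:00 end J5 → 0
Peak is 2, at 18:30 (J4, J5).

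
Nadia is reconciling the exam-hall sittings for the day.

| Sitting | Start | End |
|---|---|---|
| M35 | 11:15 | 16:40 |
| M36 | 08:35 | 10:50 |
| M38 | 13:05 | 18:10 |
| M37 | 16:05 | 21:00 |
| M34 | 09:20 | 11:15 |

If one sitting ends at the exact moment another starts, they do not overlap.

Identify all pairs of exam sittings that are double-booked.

Sorted by start: M36, M34, M35, M38, M37.
M34 starts before M36 ends → M36 and M34 overlap.
M35 starts after M36 ends, so M36 has no further overlaps.
M35 starts exactly when M34 ends (back-to-back, no overlap), so M34 has no further overlaps.
M38 starts before M35 ends → M35 and M38 overlap.
M37 starts before M35 ends → M35 and M37 overlap.
M37 starts before M38 ends → M38 and M37 overlap.

M34 & M36, M35 & M37, M35 & M38, M37 & M38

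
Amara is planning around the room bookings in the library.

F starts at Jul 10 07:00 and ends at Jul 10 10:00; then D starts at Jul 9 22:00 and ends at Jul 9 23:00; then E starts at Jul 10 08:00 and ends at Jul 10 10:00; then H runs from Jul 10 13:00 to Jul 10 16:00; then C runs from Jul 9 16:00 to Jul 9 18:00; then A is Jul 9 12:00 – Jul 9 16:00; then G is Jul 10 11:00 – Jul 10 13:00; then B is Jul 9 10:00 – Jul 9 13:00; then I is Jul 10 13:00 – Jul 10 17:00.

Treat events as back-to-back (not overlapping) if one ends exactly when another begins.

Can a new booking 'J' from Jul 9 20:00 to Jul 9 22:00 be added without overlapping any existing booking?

Yes — the slot is free

B: ends Jul 9 13:00 at or before J starts Jul 9 20:00 → clear.
A: ends Jul 9 16:00 at or before J starts Jul 9 20:00 → clear.
C: ends Jul 9 18:00 at or before J starts Jul 9 20:00 → clear.
D: starts Jul 9 22:00 at or after J ends Jul 9 22:00 → clear.
F: starts Jul 10 07:00 at or after J ends Jul 9 22:00 → clear.
E: starts Jul 10 08:00 at or after J ends Jul 9 22:00 → clear.
G: starts Jul 10 11:00 at or after J ends Jul 9 22:00 → clear.
H: starts Jul 10 13:00 at or after J ends Jul 9 22:00 → clear.
I: starts Jul 10 13:00 at or after J ends Jul 9 22:00 → clear.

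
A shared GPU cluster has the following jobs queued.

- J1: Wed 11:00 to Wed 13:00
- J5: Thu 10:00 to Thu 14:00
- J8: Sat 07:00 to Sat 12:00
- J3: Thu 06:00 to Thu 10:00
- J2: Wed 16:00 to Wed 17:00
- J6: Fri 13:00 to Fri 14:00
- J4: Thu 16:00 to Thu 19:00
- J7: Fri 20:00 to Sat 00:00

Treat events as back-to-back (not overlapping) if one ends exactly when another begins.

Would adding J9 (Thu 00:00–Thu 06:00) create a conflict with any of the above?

J1: ends Wed 13:00 at or before J9 starts Thu 00:00 → clear.
J2: ends Wed 17:00 at or before J9 starts Thu 00:00 → clear.
J3: starts Thu 06:00 at or after J9 ends Thu 06:00 → clear.
J5: starts Thu 10:00 at or after J9 ends Thu 06:00 → clear.
J4: starts Thu 16:00 at or after J9 ends Thu 06:00 → clear.
J6: starts Fri 13:00 at or after J9 ends Thu 06:00 → clear.
J7: starts Fri 20:00 at or after J9 ends Thu 06:00 → clear.
J8: starts Sat 07:00 at or after J9 ends Thu 06:00 → clear.

No — it doesn't clash with anything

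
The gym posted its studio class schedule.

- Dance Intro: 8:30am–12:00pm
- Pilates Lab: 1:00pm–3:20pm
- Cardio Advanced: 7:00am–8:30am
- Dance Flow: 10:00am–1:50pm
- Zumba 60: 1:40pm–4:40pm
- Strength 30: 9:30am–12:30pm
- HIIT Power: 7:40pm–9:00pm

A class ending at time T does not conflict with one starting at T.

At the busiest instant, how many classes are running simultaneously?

Sort all start/end points and keep a running count:
7:00am start Cardio Advanced → 1
8:30am end Cardio Advanced → 0
8:30am start Dance Intro → 1
9:30am start Strength 30 → 2
10:00am start Dance Flow → 3
12:00pm end Dance Intro → 2
12:30pm end Strength 30 → 1
1:00pm start Pilates Lab → 2
1:40pm start Zumba 60 → 3
1:50pm end Dance Flow → 2
3:20pm end Pilates Lab → 1
4:40pm end Zumba 60 → 0
7:40pm start HIIT Power → 1
9:00pm end HIIT Power → 0
Peak is 3, at 10:00am (Dance Flow, Dance Intro, Strength 30).

3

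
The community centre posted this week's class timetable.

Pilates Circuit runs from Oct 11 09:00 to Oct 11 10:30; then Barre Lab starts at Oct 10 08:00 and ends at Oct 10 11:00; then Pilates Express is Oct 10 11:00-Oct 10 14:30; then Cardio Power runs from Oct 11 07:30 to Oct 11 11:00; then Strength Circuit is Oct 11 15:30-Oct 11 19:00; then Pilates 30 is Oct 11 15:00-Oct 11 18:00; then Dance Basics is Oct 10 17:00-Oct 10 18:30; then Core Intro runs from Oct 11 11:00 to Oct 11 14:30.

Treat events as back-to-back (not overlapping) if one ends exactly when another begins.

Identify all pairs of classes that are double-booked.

Cardio Power & Pilates Circuit, Pilates 30 & Strength Circuit

Sorted by start: Barre Lab, Pilates Express, Dance Basics, Cardio Power, Pilates Circuit, Core Intro, Pilates 30, Strength Circuit.
Pilates Express starts exactly when Barre Lab ends (back-to-back, no overlap), so nothing later overlaps Barre Lab either.
Dance Basics starts after Pilates Express ends, so nothing later overlaps Pilates Express either.
Cardio Power starts after Dance Basics ends, so nothing later overlaps Dance Basics either.
Pilates Circuit starts before Cardio Power ends → Cardio Power and Pilates Circuit overlap.
Core Intro starts exactly when Cardio Power ends (back-to-back, no overlap), so nothing later overlaps Cardio Power either.
Core Intro starts after Pilates Circuit ends, so nothing later overlaps Pilates Circuit either.
Pilates 30 starts after Core Intro ends, so nothing later overlaps Core Intro either.
Strength Circuit starts before Pilates 30 ends → Pilates 30 and Strength Circuit overlap.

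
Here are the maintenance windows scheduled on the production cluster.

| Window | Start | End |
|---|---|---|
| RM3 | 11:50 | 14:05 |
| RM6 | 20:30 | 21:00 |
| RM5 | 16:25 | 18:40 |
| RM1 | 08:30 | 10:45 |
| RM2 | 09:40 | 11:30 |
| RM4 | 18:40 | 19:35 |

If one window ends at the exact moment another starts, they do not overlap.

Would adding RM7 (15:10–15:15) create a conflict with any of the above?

No — it doesn't clash with anything

RM1: ends 10:45 at or before RM7 starts 15:10 → clear.
RM2: ends 11:30 at or before RM7 starts 15:10 → clear.
RM3: ends 14:05 at or before RM7 starts 15:10 → clear.
RM5: starts 16:25 at or after RM7 ends 15:15 → clear.
RM4: starts 18:40 at or after RM7 ends 15:15 → clear.
RM6: starts 20:30 at or after RM7 ends 15:15 → clear.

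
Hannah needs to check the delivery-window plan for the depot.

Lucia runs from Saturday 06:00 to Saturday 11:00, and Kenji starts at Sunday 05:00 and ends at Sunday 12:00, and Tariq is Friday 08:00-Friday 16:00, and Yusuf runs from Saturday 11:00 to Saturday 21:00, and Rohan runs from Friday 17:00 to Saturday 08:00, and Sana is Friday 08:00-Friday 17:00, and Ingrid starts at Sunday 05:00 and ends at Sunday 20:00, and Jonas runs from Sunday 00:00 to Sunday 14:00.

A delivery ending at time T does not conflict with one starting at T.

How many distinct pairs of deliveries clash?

Sorted by start: Tariq, Sana, Rohan, Lucia, Yusuf, Jonas, Kenji, Ingrid.
Sana starts before Tariq ends → Tariq and Sana overlap.
Rohan starts after Tariq ends; Tariq is clear from here.
Rohan starts exactly when Sana ends (back-to-back, no overlap); Sana is clear from here.
Lucia starts before Rohan ends → Rohan and Lucia overlap.
Yusuf starts after Rohan ends; Rohan is clear from here.
Yusuf starts exactly when Lucia ends (back-to-back, no overlap); Lucia is clear from here.
Jonas starts after Yusuf ends; Yusuf is clear from here.
Kenji starts before Jonas ends → Jonas and Kenji overlap.
Ingrid starts before Jonas ends → Jonas and Ingrid overlap.
Ingrid starts before Kenji ends → Kenji and Ingrid overlap.
Overlapping pairs: Ingrid & Jonas, Ingrid & Kenji, Jonas & Kenji, Lucia & Rohan, Sana & Tariq — 5 in total.

5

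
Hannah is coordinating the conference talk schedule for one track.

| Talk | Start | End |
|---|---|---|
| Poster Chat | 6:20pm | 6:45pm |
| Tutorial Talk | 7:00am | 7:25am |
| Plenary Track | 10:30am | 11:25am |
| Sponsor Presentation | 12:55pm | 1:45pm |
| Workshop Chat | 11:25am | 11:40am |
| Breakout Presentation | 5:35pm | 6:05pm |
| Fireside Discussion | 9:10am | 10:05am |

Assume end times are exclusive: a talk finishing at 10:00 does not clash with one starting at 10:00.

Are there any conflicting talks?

Sorted by start: Tutorial Talk, Fireside Discussion, Plenary Track, Workshop Chat, Sponsor Presentation, Breakout Presentation, Poster Chat.
Fireside Discussion starts after Tutorial Talk ends; Tutorial Talk is clear from here.
Plenary Track starts after Fireside Discussion ends; Fireside Discussion is clear from here.
Workshop Chat starts exactly when Plenary Track ends (back-to-back, no overlap); Plenary Track is clear from here.
Sponsor Presentation starts after Workshop Chat ends; Workshop Chat is clear from here.
Breakout Presentation starts after Sponsor Presentation ends; Sponsor Presentation is clear from here.
Poster Chat starts after Breakout Presentation ends.
Every pair is clear; the schedule has no overlaps.

No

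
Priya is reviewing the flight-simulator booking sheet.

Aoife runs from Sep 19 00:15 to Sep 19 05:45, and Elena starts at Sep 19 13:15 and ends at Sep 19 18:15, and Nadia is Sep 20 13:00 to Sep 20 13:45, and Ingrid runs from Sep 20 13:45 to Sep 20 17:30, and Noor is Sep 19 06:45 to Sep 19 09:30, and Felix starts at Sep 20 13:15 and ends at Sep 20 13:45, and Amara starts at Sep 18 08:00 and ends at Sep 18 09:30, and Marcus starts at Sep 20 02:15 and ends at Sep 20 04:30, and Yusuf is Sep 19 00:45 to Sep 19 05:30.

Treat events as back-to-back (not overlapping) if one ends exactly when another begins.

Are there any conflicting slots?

Two intervals overlap when each starts before the other ends.
Sorted by start: Amara, Aoife, Yusuf, Noor, Elena, Marcus, Nadia, Felix, Ingrid.
Aoife starts after Amara ends — done with Amara.
Yusuf starts before Aoife ends → Aoife and Yusuf overlap.
That's a conflict, so the schedule is not conflict-free.

Yes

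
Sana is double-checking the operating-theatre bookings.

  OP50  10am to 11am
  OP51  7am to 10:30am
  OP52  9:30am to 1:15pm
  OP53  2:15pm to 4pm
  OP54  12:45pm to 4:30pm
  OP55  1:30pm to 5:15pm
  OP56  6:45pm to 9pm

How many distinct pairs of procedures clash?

Check each pair: they overlap iff neither finishes before the other starts.
Sorted by start: OP51, OP52, OP50, OP54, OP55, OP53, OP56.
OP52 starts before OP51 ends → OP51 and OP52 overlap.
OP50 starts before OP51 ends → OP51 and OP50 overlap.
OP54 starts after OP51 ends; OP51 is clear from here.
OP50 starts before OP52 ends → OP52 and OP50 overlap.
OP54 starts before OP52 ends → OP52 and OP54 overlap.
OP55 starts after OP52 ends; OP52 is clear from here.
OP54 starts after OP50 ends; OP50 is clear from here.
OP55 starts before OP54 ends → OP54 and OP55 overlap.
OP53 starts before OP54 ends → OP54 and OP53 overlap.
OP56 starts after OP54 ends.
OP53 starts before OP55 ends → OP55 and OP53 overlap.
OP56 starts after OP55 ends.
OP56 starts after OP53 ends.
Overlapping pairs: OP50 & OP51, OP50 & OP52, OP51 & OP52, OP52 & OP54, OP53 & OP54, OP53 & OP55, OP54 & OP55 — 7 in total.

7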